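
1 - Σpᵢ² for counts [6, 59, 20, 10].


Probabilities: [6/95, 59/95, 20/95, 10/95] ≈ [0.0632, 0.6211, 0.2105, 0.1053]
Σpᵢ² = (36 + 3481 + 400 + 100)/95² = 4017/9025
Gini = 1 - Σpᵢ² = 1 - 4017/9025 = 0.5549

0.5549


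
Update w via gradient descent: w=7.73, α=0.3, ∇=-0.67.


w_new = w - α·∇
= 7.73 - 0.3·-0.67
= 7.73 + 0.201
= 7.931

7.931


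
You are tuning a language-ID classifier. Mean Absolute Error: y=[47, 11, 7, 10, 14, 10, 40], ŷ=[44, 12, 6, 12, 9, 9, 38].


Absolute errors: |47-44|=3, |11-12|=1, |7-6|=1, |10-12|=2, |14-9|=5, |10-9|=1, |40-38|=2
Sum = 15
MAE = 15/7 = 15/7

15/7


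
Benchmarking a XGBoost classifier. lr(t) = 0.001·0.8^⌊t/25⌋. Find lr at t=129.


n_drops = ⌊129/25⌋ = 5
lr = 0.001·0.8^5 = 0.001·0.32768 = 0.00032768

0.00032768


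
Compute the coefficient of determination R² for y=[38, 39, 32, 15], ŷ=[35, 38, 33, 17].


ȳ = 31
SS_res = Σ(y-ŷ)² = 15
SS_tot = Σ(y-ȳ)² = 370
R² = 1 - SS_res/SS_tot = 1 - 0.0405 = 0.9595

0.9595


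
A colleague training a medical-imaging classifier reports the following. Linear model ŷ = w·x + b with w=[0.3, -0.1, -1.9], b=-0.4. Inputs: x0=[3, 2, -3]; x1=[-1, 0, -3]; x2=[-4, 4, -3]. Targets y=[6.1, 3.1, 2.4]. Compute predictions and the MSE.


ŷ0 = (0.3)·(3) + (-0.1)·(2) + (-1.9)·(-3) - 0.4 = 6.0
ŷ1 = (0.3)·(-1) + (-0.1)·(0) + (-1.9)·(-3) - 0.4 = 5.0
ŷ2 = (0.3)·(-4) + (-0.1)·(4) + (-1.9)·(-3) - 0.4 = 3.7
errors² = [0.01, 3.61, 1.69]
MSE = 5.3100/3 = 1.77

1.77


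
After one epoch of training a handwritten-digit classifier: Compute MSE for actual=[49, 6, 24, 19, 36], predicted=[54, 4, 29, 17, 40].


Squared errors: (49-54)²=25, (6-4)²=4, (24-29)²=25, (19-17)²=4, (36-40)²=16
Sum = 74
MSE = 74/5 = 74/5

74/5


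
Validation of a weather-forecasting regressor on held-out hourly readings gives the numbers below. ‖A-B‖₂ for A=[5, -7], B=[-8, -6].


d = √((5+ 8)² + (-7+ 6)²)
  = √(169 + 1)
  = √170 = 13.0384

13.0384


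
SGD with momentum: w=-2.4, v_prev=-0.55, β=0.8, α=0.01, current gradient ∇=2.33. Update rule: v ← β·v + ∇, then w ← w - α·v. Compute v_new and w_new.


v_new = 0.8·-0.55 + 2.33 = -0.44 + 2.33 = 1.89
w_new = -2.4 - 0.01·1.89 = -2.4 - 0.0189 = -2.4189

v_new=1.89, w_new=-2.4189


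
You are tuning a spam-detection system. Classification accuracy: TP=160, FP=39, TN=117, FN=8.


Accuracy = (TP+TN)/(TP+TN+FP+FN)
= (160+117)/(324)
= 277/324 = 85.49%

85.49%


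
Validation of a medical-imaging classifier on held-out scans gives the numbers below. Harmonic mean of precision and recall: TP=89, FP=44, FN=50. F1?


Precision = 89/133 = 0.6692
Recall = 89/139 = 0.6403
F1 = 2·P·R/(P+R) = 2·TP/(2·TP+FP+FN) = 178/(178+44+50) = 178/272 = 0.6544

0.6544


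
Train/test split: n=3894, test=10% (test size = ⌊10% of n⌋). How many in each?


Test = ⌊3894·10/100⌋ = 389
Train = 3894 - 389 = 3505

Train: 3505, Test: 389


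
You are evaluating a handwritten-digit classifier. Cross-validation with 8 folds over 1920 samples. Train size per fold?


Fold size = 1920/8 = 240
Training per fold = 1920 - 240 = 1680

1680


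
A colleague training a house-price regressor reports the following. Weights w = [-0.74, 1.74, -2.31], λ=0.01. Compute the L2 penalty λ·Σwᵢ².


‖w‖₂² = (-0.74)² + (1.74)² + (-2.31)²
     = 0.5476 + 3.0276 + 5.3361
     = 8.9113
λ·‖w‖₂² = 0.01·8.9113 = 0.089113

0.089113


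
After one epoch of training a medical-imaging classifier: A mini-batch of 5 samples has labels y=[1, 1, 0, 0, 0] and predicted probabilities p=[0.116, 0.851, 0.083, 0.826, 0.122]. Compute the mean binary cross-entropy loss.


L[0] = -ln(0.116) = 2.1542
L[1] = -ln(0.851) = 0.1613
L[2] = -ln(1-0.083) = -ln(0.917) = 0.0866
L[3] = -ln(1-0.826) = -ln(0.174) = 1.7487
L[4] = -ln(1-0.122) = -ln(0.878) = 0.1301
mean = (2.1542 + 0.1613 + 0.0866 + 1.7487 + 0.1301)/5 = 0.8562

0.8562


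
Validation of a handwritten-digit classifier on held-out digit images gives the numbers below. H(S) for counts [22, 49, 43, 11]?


Probabilities: [22/125, 49/125, 43/125, 11/125] ≈ [0.176, 0.392, 0.344, 0.088]
H = -((22/125)·log₂(22/125) + (49/125)·log₂(49/125) + (43/125)·log₂(43/125) + (11/125)·log₂(11/125))
  = 1.8089 bits

1.8089 bits


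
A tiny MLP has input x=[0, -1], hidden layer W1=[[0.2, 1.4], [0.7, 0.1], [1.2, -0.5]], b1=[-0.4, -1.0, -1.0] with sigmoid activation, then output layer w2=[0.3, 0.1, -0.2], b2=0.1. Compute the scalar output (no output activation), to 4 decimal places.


z1[0] = (0.2)·(0) + (1.4)·(-1) - 0.4 = -1.8
z1[1] = (0.7)·(0) + (0.1)·(-1) - 1.0 = -1.1
z1[2] = (1.2)·(0) + (-0.5)·(-1) - 1.0 = -0.5
h = sigmoid(z1) = [0.1419, 0.2497, 0.3775]
output = (0.3)·(0.1419) + (0.1)·(0.2497) + (-0.2)·(0.3775) + 0.1 = 0.092

0.092


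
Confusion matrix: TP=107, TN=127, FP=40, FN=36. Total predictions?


Total = TP + TN + FP + FN
= 107 + 127 + 40 + 36
= 310
(Predicted positive: 147, predicted negative: 163)

310


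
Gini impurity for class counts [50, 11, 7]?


Probabilities: [50/68, 11/68, 7/68] ≈ [0.7353, 0.1618, 0.1029]
Σpᵢ² = (2500 + 121 + 49)/68² = 2670/4624
Gini = 1 - Σpᵢ² = 1 - 2670/4624 = 0.4226

0.4226


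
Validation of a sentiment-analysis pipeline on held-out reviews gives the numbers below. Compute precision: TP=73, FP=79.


Precision = TP/(TP+FP)
= 73/(73+79)
= 73/152 = 48.03%

48.03%


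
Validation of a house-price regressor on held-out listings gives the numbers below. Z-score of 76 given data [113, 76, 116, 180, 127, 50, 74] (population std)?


μ = 105.1429, σ = 39.8584
z = (76 - 105.1429)/39.8584 = -0.7312

-0.7312


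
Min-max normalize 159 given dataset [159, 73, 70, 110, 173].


min=70, max=173
(159-70)/(173-70) = 89/103 = 0.8641

0.8641


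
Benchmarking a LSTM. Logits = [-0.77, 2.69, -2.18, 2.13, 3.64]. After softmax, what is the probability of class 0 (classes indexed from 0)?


Exponentials: e^-0.77=0.463, e^2.69=14.7317, e^-2.18=0.113, e^2.13=8.4149, e^3.64=38.0918
Sum = 61.8144
Softmax = [0.0075, 0.2383, 0.0018, 0.1361, 0.6162]
p[0] = 0.463/61.8144 = 0.0075

0.0075


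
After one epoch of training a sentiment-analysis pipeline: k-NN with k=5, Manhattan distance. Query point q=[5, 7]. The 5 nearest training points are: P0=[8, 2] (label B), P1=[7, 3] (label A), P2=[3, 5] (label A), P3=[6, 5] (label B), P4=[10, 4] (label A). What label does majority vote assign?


d(q,P0) = 8  (label B)
d(q,P1) = 6  (label A)
d(q,P2) = 4  (label A)
d(q,P3) = 3  (label B)
d(q,P4) = 8  (label A)
Votes: A=3, B=2
Majority → A

A


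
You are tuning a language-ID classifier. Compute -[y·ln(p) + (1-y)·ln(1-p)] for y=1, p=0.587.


BCE = -[y·ln(p) + (1-y)·ln(1-p)]
= -1·ln(0.587) - 0
= -ln(0.587) = 0.5327

0.5327


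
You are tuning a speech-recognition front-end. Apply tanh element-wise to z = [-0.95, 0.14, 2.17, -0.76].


tanh(-0.95) = -0.7398
tanh(0.14) = 0.1391
tanh(2.17) = 0.9743
tanh(-0.76) = -0.6411
result = [-0.7398, 0.1391, 0.9743, -0.6411]

[-0.7398, 0.1391, 0.9743, -0.6411]


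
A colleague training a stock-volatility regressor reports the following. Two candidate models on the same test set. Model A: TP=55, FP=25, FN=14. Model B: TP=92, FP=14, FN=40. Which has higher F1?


Model A: P=55/80=0.6875, R=55/69=0.7971, F1=2PR/(P+R)=2TP/(2TP+FP+FN)=110/149=0.7383
Model B: P=92/106=0.8679, R=92/132=0.697, F1=2PR/(P+R)=2TP/(2TP+FP+FN)=184/238=0.7731
0.7383 < 0.7731 → Model B

Model B


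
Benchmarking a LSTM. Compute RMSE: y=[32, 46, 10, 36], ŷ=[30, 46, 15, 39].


MSE = 38/4 = 9.5
RMSE = √(38/4) = 3.0822

3.0822


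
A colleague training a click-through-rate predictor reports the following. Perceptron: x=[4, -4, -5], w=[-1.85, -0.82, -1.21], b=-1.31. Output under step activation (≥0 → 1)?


z = (4)·(-1.85) + (-4)·(-0.82) + (-5)·(-1.21) - 1.31
  = 0.62
step(z) = 1 (z≥0)

1


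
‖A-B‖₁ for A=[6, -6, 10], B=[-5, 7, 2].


d = |6+ 5| + |-6-7| + |10-2|
  = 11 + 13 + 8
  = 32

32


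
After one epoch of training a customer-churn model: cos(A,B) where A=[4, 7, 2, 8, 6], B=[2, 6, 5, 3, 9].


A·B = 4·2 + 7·6 + 2·5 + 8·3 + 6·9 = 138
‖A‖ = √169 = 13, ‖B‖ = √155 = 12.4499
cos = 138/(√169·√155) = 138/√26195 = 0.8526

0.8526


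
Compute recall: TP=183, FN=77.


Recall = TP/(TP+FN)
= 183/(183+77)
= 183/260 = 70.38%

70.38%


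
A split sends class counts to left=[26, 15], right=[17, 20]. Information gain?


Parent = [43, 35], H_parent = 0.9924
H_left = 0.9474 (n=41), H_right = 0.9953 (n=37)
H_children = (41/78)·0.9474 + (37/78)·0.9953 = 0.9701
IG = 0.9924 - 0.9701 = 0.0223

0.0223


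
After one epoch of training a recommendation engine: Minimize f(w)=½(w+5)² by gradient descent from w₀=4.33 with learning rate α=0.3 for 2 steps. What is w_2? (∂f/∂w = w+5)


step 1: grad = 4.33+5 = 9.33; w = 4.33 - 0.3·(9.33) = 1.531
step 2: grad = 1.531+5 = 6.531; w = 1.531 - 0.3·(6.531) = -0.4283

-0.4283


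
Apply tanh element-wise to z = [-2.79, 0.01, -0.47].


tanh(-2.79) = -0.9925
tanh(0.01) = 0.01
tanh(-0.47) = -0.4382
result = [-0.9925, 0.01, -0.4382]

[-0.9925, 0.01, -0.4382]


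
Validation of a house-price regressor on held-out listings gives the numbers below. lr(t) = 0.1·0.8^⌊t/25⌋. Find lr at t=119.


n_drops = ⌊119/25⌋ = 4
lr = 0.1·0.8^4 = 0.1·0.4096 = 0.04096

0.04096


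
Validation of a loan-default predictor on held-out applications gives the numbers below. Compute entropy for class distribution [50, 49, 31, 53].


Probabilities: [50/183, 49/183, 31/183, 53/183] ≈ [0.2732, 0.2678, 0.1694, 0.2896]
H = -((50/183)·log₂(50/183) + (49/183)·log₂(49/183) + (31/183)·log₂(31/183) + (53/183)·log₂(53/183))
  = 1.9721 bits

1.9721 bits


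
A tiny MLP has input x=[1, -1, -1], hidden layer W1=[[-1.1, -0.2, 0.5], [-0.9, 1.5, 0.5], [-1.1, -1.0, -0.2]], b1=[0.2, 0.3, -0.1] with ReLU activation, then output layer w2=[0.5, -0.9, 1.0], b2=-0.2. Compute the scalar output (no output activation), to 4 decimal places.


z1[0] = (-1.1)·(1) + (-0.2)·(-1) + (0.5)·(-1) + 0.2 = -1.2
z1[1] = (-0.9)·(1) + (1.5)·(-1) + (0.5)·(-1) + 0.3 = -2.6
z1[2] = (-1.1)·(1) + (-1.0)·(-1) + (-0.2)·(-1) - 0.1 = 0.0
h = ReLU(z1) = [0.0, 0.0, 0.0]
output = (0.5)·(0.0) + (-0.9)·(0.0) + (1.0)·(0.0) - 0.2 = -0.2

-0.2


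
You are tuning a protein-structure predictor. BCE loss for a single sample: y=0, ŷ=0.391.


BCE = -[y·ln(p) + (1-y)·ln(1-p)]
= -0 - 1·ln(1-0.391)
= -ln(0.609) = 0.4959

0.4959


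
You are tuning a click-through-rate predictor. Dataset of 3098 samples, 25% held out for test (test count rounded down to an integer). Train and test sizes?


Test = ⌊3098·25/100⌋ = 774
Train = 3098 - 774 = 2324

Train: 2324, Test: 774


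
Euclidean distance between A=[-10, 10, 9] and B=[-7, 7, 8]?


d = √((-10+ 7)² + (10-7)² + (9-8)²)
  = √(9 + 9 + 1)
  = √19 = 4.3589

4.3589


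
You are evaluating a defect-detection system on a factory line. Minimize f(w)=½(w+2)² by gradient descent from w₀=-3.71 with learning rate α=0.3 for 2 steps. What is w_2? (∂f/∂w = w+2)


step 1: grad = -3.71+2 = -1.71; w = -3.71 - 0.3·(-1.71) = -3.197
step 2: grad = -3.197+2 = -1.197; w = -3.197 - 0.3·(-1.197) = -2.8379

-2.8379


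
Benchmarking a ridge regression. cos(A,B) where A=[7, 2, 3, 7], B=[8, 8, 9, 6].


A·B = 7·8 + 2·8 + 3·9 + 7·6 = 141
‖A‖ = √111 = 10.5357, ‖B‖ = √245 = 15.6525
cos = 141/(√111·√245) = 141/√27195 = 0.855

0.855


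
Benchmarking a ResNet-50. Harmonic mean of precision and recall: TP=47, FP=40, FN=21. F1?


Precision = 47/87 = 0.5402
Recall = 47/68 = 0.6912
F1 = 2·P·R/(P+R) = 2·TP/(2·TP+FP+FN) = 94/(94+40+21) = 94/155 = 0.6065

0.6065


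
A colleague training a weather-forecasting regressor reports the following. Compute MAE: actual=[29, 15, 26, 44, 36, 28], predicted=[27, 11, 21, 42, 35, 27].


Absolute errors: |29-27|=2, |15-11|=4, |26-21|=5, |44-42|=2, |36-35|=1, |28-27|=1
Sum = 15
MAE = 15/6 = 5/2

5/2


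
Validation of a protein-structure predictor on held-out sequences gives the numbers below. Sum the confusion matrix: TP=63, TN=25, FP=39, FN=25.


Total = TP + TN + FP + FN
= 63 + 25 + 39 + 25
= 152
(Predicted positive: 102, predicted negative: 50)

152


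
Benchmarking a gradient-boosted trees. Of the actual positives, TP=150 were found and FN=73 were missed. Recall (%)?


Recall = TP/(TP+FN)
= 150/(150+73)
= 150/223 = 67.26%

67.26%


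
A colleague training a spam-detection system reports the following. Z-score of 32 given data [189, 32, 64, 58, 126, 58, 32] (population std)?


μ = 79.8571, σ = 53.2231
z = (32 - 79.8571)/53.2231 = -0.8992

-0.8992


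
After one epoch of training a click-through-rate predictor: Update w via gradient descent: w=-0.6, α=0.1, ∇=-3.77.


w_new = w - α·∇
= -0.6 - 0.1·-3.77
= -0.6 + 0.377
= -0.223

-0.223


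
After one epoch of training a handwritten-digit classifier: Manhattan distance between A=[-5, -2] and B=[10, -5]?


d = |-5-10| + |-2+ 5|
  = 15 + 3
  = 18

18


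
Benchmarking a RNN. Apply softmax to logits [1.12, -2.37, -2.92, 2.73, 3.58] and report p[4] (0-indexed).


Exponentials: e^1.12=3.0649, e^-2.37=0.0935, e^-2.92=0.0539, e^2.73=15.3329, e^3.58=35.8735
Sum = 54.4187
Softmax = [0.0563, 0.0017, 0.001, 0.2818, 0.6592]
p[4] = 35.8735/54.4187 = 0.6592

0.6592


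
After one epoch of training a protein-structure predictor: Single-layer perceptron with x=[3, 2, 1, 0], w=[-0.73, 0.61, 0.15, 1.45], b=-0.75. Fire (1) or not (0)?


z = (3)·(-0.73) + (2)·(0.61) + (1)·(0.15) + (0)·(1.45) - 0.75
  = -1.57
step(z) = 0 (z<0)

0


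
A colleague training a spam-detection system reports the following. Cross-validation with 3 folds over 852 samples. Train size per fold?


Fold size = 852/3 = 284
Training per fold = 852 - 284 = 568

568


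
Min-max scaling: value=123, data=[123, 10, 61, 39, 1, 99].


min=1, max=123
(123-1)/(123-1) = 122/122 = 1.0

1.0


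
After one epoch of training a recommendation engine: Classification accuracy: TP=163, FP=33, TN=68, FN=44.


Accuracy = (TP+TN)/(TP+TN+FP+FN)
= (163+68)/(308)
= 231/308 = 75.0%

75.0%


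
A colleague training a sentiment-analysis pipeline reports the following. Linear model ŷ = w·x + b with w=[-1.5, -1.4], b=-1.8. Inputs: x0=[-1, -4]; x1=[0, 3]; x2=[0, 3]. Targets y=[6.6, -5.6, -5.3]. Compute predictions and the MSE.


ŷ0 = (-1.5)·(-1) + (-1.4)·(-4) - 1.8 = 5.3
ŷ1 = (-1.5)·(0) + (-1.4)·(3) - 1.8 = -6.0
ŷ2 = (-1.5)·(0) + (-1.4)·(3) - 1.8 = -6.0
errors² = [1.69, 0.16, 0.49]
MSE = 2.3400/3 = 0.78

0.78


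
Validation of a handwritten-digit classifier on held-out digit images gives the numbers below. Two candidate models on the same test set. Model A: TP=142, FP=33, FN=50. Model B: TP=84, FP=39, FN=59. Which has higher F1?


Model A: P=142/175=0.8114, R=142/192=0.7396, F1=2PR/(P+R)=2TP/(2TP+FP+FN)=284/367=0.7738
Model B: P=84/123=0.6829, R=84/143=0.5874, F1=2PR/(P+R)=2TP/(2TP+FP+FN)=168/266=0.6316
0.7738 > 0.6316 → Model A

Model A


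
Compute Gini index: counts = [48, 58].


Probabilities: [48/106, 58/106] ≈ [0.4528, 0.5472]
Σpᵢ² = (2304 + 3364)/106² = 5668/11236
Gini = 1 - Σpᵢ² = 1 - 5668/11236 = 0.4956

0.4956


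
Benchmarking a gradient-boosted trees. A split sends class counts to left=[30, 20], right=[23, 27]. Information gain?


Parent = [53, 47], H_parent = 0.9974
H_left = 0.971 (n=50), H_right = 0.9954 (n=50)
H_children = (50/100)·0.971 + (50/100)·0.9954 = 0.9832
IG = 0.9974 - 0.9832 = 0.0142

0.0142


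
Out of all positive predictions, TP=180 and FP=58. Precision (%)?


Precision = TP/(TP+FP)
= 180/(180+58)
= 180/238 = 75.63%

75.63%


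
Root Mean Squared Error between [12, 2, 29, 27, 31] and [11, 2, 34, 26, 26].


MSE = 52/5 = 10.4
RMSE = √(52/5) = 3.2249

3.2249


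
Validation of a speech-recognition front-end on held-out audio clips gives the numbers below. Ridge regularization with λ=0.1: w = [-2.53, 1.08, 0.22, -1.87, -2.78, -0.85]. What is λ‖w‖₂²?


‖w‖₂² = (-2.53)² + (1.08)² + (0.22)² + (-1.87)² + (-2.78)² + (-0.85)²
     = 6.4009 + 1.1664 + 0.0484 + 3.4969 + 7.7284 + 0.7225
     = 19.5635
λ·‖w‖₂² = 0.1·19.5635 = 1.95635

1.95635


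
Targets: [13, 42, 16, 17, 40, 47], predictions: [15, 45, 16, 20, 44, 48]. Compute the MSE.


Squared errors: (13-15)²=4, (42-45)²=9, (16-16)²=0, (17-20)²=9, (40-44)²=16, (47-48)²=1
Sum = 39
MSE = 39/6 = 13/2

13/2


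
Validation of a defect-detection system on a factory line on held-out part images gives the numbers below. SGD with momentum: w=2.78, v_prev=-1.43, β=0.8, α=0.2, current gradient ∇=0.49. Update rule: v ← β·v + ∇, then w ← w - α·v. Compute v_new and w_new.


v_new = 0.8·-1.43 + 0.49 = -1.144 + 0.49 = -0.654
w_new = 2.78 - 0.2·-0.654 = 2.78 + 0.1308 = 2.9108

v_new=-0.654, w_new=2.9108


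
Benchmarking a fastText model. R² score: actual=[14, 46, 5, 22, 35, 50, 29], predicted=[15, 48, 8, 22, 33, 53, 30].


ȳ = 28.7143
SS_res = Σ(y-ŷ)² = 28
SS_tot = Σ(y-ȳ)² = 1615.43
R² = 1 - SS_res/SS_tot = 1 - 0.0173 = 0.9827

0.9827


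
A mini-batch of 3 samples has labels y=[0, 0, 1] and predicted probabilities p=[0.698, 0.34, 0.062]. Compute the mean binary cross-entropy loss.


L[0] = -ln(1-0.698) = -ln(0.302) = 1.1973
L[1] = -ln(1-0.34) = -ln(0.66) = 0.4155
L[2] = -ln(0.062) = 2.7806
mean = (1.1973 + 0.4155 + 2.7806)/3 = 1.4645

1.4645


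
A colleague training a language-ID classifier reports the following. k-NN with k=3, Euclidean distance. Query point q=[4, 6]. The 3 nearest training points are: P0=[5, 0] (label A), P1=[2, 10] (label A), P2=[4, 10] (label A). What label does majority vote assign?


d(q,P0) = 6.0828  (label A)
d(q,P1) = 4.4721  (label A)
d(q,P2) = 4.0  (label A)
Votes: A=3, B=0
Majority → A

A


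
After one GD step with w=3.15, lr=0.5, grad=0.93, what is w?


w_new = w - α·∇
= 3.15 - 0.5·0.93
= 3.15 - 0.465
= 2.685

2.685


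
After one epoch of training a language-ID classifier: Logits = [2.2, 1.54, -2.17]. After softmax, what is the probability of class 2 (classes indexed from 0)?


Exponentials: e^2.2=9.025, e^1.54=4.6646, e^-2.17=0.1142
Sum = 13.8038
Softmax = [0.6538, 0.3379, 0.0083]
p[2] = 0.1142/13.8038 = 0.0083

0.0083


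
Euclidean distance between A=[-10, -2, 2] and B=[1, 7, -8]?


d = √((-10-1)² + (-2-7)² + (2+ 8)²)
  = √(121 + 81 + 100)
  = √302 = 17.3781

17.3781


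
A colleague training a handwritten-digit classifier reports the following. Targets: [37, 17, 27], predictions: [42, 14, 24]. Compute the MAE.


Absolute errors: |37-42|=5, |17-14|=3, |27-24|=3
Sum = 11
MAE = 11/3 = 11/3

11/3


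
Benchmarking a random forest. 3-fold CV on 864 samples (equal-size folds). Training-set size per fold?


Fold size = 864/3 = 288
Training per fold = 864 - 288 = 576

576


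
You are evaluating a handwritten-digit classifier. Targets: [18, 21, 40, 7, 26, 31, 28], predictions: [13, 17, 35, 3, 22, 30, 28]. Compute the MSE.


Squared errors: (18-13)²=25, (21-17)²=16, (40-35)²=25, (7-3)²=16, (26-22)²=16, (31-30)²=1, (28-28)²=0
Sum = 99
MSE = 99/7 = 99/7

99/7


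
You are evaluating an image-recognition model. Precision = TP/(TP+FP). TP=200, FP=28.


Precision = TP/(TP+FP)
= 200/(200+28)
= 200/228 = 87.72%

87.72%


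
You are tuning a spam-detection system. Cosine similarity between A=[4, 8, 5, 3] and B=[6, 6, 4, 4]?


A·B = 4·6 + 8·6 + 5·4 + 3·4 = 104
‖A‖ = √114 = 10.6771, ‖B‖ = √104 = 10.198
cos = 104/(√114·√104) = 104/√11856 = 0.9551

0.9551


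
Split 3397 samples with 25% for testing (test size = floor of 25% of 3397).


Test = ⌊3397·25/100⌋ = 849
Train = 3397 - 849 = 2548

Train: 2548, Test: 849


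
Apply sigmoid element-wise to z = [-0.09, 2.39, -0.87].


σ(-0.09) = 1/(1+e^0.09) = 0.4775
σ(2.39) = 1/(1+e^-2.39) = 0.9161
σ(-0.87) = 1/(1+e^0.87) = 0.2953
result = [0.4775, 0.9161, 0.2953]

[0.4775, 0.9161, 0.2953]


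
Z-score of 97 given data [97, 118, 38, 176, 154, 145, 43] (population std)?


μ = 110.1429, σ = 49.8897
z = (97 - 110.1429)/49.8897 = -0.2634

-0.2634


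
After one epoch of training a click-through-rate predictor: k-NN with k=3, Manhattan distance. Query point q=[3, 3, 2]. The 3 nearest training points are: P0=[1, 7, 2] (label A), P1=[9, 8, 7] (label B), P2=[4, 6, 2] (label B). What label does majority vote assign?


d(q,P0) = 6  (label A)
d(q,P1) = 16  (label B)
d(q,P2) = 4  (label B)
Votes: A=1, B=2
Majority → B

B


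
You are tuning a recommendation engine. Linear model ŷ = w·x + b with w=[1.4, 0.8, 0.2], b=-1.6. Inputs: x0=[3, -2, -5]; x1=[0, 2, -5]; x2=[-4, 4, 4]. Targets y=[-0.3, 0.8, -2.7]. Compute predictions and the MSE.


ŷ0 = (1.4)·(3) + (0.8)·(-2) + (0.2)·(-5) - 1.6 = -0.0
ŷ1 = (1.4)·(0) + (0.8)·(2) + (0.2)·(-5) - 1.6 = -1.0
ŷ2 = (1.4)·(-4) + (0.8)·(4) + (0.2)·(4) - 1.6 = -3.2
errors² = [0.09, 3.24, 0.25]
MSE = 3.5800/3 = 1.1933

1.1933


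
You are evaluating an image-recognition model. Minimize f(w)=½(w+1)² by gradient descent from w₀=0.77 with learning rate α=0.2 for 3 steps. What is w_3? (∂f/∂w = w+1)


step 1: grad = 0.77+1 = 1.77; w = 0.77 - 0.2·(1.77) = 0.416
step 2: grad = 0.416+1 = 1.416; w = 0.416 - 0.2·(1.416) = 0.1328
step 3: grad = 0.1328+1 = 1.1328; w = 0.1328 - 0.2·(1.1328) = -0.09376

-0.09376


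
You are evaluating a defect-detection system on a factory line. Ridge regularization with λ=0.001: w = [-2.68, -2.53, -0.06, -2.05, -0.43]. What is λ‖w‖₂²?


‖w‖₂² = (-2.68)² + (-2.53)² + (-0.06)² + (-2.05)² + (-0.43)²
     = 7.1824 + 6.4009 + 0.0036 + 4.2025 + 0.1849
     = 17.9743
λ·‖w‖₂² = 0.001·17.9743 = 0.017974

0.017974


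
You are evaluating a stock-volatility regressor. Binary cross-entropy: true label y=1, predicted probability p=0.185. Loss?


BCE = -[y·ln(p) + (1-y)·ln(1-p)]
= -1·ln(0.185) - 0
= -ln(0.185) = 1.6874

1.6874


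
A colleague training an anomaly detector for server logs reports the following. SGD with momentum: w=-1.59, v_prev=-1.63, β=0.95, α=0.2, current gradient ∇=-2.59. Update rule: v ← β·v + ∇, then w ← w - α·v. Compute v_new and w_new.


v_new = 0.95·-1.63 - 2.59 = -1.5485 - 2.59 = -4.1385
w_new = -1.59 - 0.2·-4.1385 = -1.59 + 0.8277 = -0.7623

v_new=-4.1385, w_new=-0.7623


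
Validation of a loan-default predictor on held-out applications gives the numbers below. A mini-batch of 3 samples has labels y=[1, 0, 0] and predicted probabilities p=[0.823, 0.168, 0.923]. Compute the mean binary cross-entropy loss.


L[0] = -ln(0.823) = 0.1948
L[1] = -ln(1-0.168) = -ln(0.832) = 0.1839
L[2] = -ln(1-0.923) = -ln(0.077) = 2.5639
mean = (0.1948 + 0.1839 + 2.5639)/3 = 0.9809

0.9809


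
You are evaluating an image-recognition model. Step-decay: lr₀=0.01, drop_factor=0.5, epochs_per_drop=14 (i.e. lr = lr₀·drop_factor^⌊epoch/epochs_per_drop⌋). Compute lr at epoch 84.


n_drops = ⌊84/14⌋ = 6
lr = 0.01·0.5^6 = 0.01·0.015625 = 0.00015625

0.00015625


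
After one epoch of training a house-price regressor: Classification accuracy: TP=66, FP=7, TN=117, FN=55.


Accuracy = (TP+TN)/(TP+TN+FP+FN)
= (66+117)/(245)
= 183/245 = 74.69%

74.69%


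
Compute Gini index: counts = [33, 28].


Probabilities: [33/61, 28/61] ≈ [0.541, 0.459]
Σpᵢ² = (1089 + 784)/61² = 1873/3721
Gini = 1 - Σpᵢ² = 1 - 1873/3721 = 0.4966

0.4966


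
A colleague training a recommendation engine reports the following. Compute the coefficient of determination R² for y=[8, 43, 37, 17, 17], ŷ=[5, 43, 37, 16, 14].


ȳ = 24.4
SS_res = Σ(y-ŷ)² = 19
SS_tot = Σ(y-ȳ)² = 883.2
R² = 1 - SS_res/SS_tot = 1 - 0.0215 = 0.9785

0.9785


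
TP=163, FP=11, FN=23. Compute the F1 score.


Precision = 163/174 = 0.9368
Recall = 163/186 = 0.8763
F1 = 2·P·R/(P+R) = 2·TP/(2·TP+FP+FN) = 326/(326+11+23) = 326/360 = 0.9056

0.9056


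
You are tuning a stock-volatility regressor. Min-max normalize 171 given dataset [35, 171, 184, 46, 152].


min=35, max=184
(171-35)/(184-35) = 136/149 = 0.9128

0.9128


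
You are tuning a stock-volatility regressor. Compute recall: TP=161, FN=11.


Recall = TP/(TP+FN)
= 161/(161+11)
= 161/172 = 93.6%

93.6%


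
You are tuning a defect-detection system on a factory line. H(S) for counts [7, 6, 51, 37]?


Probabilities: [7/101, 6/101, 51/101, 37/101] ≈ [0.0693, 0.0594, 0.505, 0.3663]
H = -((7/101)·log₂(7/101) + (6/101)·log₂(6/101) + (51/101)·log₂(51/101) + (37/101)·log₂(37/101))
  = 1.5374 bits

1.5374 bits


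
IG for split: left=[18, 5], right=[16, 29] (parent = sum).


Parent = [34, 34], H_parent = 1
H_left = 0.7554 (n=23), H_right = 0.9389 (n=45)
H_children = (23/68)·0.7554 + (45/68)·0.9389 = 0.8768
IG = 1 - 0.8768 = 0.1232

0.1232


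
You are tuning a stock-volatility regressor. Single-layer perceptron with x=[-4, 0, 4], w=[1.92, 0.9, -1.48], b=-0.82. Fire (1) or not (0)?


z = (-4)·(1.92) + (0)·(0.9) + (4)·(-1.48) - 0.82
  = -14.42
step(z) = 0 (z<0)

0


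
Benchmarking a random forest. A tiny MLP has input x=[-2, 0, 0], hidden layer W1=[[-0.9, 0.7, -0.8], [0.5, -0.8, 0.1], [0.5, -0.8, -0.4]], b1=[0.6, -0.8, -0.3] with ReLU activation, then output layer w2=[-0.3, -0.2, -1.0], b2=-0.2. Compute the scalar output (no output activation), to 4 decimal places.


z1[0] = (-0.9)·(-2) + (0.7)·(0) + (-0.8)·(0) + 0.6 = 2.4
z1[1] = (0.5)·(-2) + (-0.8)·(0) + (0.1)·(0) - 0.8 = -1.8
z1[2] = (0.5)·(-2) + (-0.8)·(0) + (-0.4)·(0) - 0.3 = -1.3
h = ReLU(z1) = [2.4, 0.0, 0.0]
output = (-0.3)·(2.4) + (-0.2)·(0.0) + (-1.0)·(0.0) - 0.2 = -0.92

-0.92


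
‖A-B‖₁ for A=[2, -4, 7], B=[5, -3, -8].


d = |2-5| + |-4+ 3| + |7+ 8|
  = 3 + 1 + 15
  = 19

19


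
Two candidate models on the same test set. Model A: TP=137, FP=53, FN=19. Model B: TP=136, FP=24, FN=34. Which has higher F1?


Model A: P=137/190=0.7211, R=137/156=0.8782, F1=2PR/(P+R)=2TP/(2TP+FP+FN)=274/346=0.7919
Model B: P=136/160=0.85, R=136/170=0.8, F1=2PR/(P+R)=2TP/(2TP+FP+FN)=272/330=0.8242
0.7919 < 0.8242 → Model B

Model B


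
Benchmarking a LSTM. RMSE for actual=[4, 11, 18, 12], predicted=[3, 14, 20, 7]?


MSE = 39/4 = 9.75
RMSE = √(39/4) = 3.1225

3.1225


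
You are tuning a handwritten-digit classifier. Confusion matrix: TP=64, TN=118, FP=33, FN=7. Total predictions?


Total = TP + TN + FP + FN
= 64 + 118 + 33 + 7
= 222
(Predicted positive: 97, predicted negative: 125)

222


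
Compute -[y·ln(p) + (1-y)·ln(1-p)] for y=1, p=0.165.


BCE = -[y·ln(p) + (1-y)·ln(1-p)]
= -1·ln(0.165) - 0
= -ln(0.165) = 1.8018

1.8018


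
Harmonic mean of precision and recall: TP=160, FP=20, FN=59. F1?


Precision = 160/180 = 0.8889
Recall = 160/219 = 0.7306
F1 = 2·P·R/(P+R) = 2·TP/(2·TP+FP+FN) = 320/(320+20+59) = 320/399 = 0.802

0.802


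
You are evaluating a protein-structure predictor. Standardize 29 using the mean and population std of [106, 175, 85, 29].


μ = 98.75, σ = 52.2512
z = (29 - 98.75)/52.2512 = -1.3349

-1.3349


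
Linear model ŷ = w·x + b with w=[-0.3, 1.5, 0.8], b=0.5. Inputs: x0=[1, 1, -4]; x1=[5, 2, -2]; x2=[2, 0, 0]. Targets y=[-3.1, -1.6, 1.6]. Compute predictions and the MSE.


ŷ0 = (-0.3)·(1) + (1.5)·(1) + (0.8)·(-4) + 0.5 = -1.5
ŷ1 = (-0.3)·(5) + (1.5)·(2) + (0.8)·(-2) + 0.5 = 0.4
ŷ2 = (-0.3)·(2) + (1.5)·(0) + (0.8)·(0) + 0.5 = -0.1
errors² = [2.56, 4.0, 2.89]
MSE = 9.4500/3 = 3.15

3.15


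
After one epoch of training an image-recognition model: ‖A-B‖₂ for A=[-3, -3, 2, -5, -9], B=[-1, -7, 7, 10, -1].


d = √((-3+ 1)² + (-3+ 7)² + (2-7)² + (-5-10)² + (-9+ 1)²)
  = √(4 + 16 + 25 + 225 + 64)
  = √334 = 18.2757

18.2757


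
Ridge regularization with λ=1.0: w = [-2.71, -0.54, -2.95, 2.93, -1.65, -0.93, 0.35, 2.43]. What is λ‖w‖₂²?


‖w‖₂² = (-2.71)² + (-0.54)² + (-2.95)² + (2.93)² + (-1.65)² + (-0.93)² + (0.35)² + (2.43)²
     = 7.3441 + 0.2916 + 8.7025 + 8.5849 + 2.7225 + 0.8649 + 0.1225 + 5.9049
     = 34.5379
λ·‖w‖₂² = 1.0·34.5379 = 34.5379

34.5379


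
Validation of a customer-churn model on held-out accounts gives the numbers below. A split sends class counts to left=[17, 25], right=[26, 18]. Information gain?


Parent = [43, 43], H_parent = 1
H_left = 0.9737 (n=42), H_right = 0.976 (n=44)
H_children = (42/86)·0.9737 + (44/86)·0.976 = 0.9749
IG = 1 - 0.9749 = 0.0251

0.0251


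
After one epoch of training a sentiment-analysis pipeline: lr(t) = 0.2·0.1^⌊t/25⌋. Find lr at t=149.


n_drops = ⌊149/25⌋ = 5
lr = 0.2·0.1^5 = 0.2·0.00001 = 0.000002

0.000002


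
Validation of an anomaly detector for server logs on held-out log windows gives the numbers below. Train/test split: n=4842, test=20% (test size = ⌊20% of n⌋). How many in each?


Test = ⌊4842·20/100⌋ = 968
Train = 4842 - 968 = 3874

Train: 3874, Test: 968


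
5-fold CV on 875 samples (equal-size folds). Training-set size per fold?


Fold size = 875/5 = 175
Training per fold = 875 - 175 = 700

700


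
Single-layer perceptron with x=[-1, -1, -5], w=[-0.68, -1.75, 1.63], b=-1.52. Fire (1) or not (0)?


z = (-1)·(-0.68) + (-1)·(-1.75) + (-5)·(1.63) - 1.52
  = -7.24
step(z) = 0 (z<0)

0


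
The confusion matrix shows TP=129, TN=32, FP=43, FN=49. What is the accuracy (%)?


Accuracy = (TP+TN)/(TP+TN+FP+FN)
= (129+32)/(253)
= 161/253 = 63.64%

63.64%


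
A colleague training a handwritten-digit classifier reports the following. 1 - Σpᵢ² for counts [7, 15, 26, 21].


Probabilities: [7/69, 15/69, 26/69, 21/69] ≈ [0.1014, 0.2174, 0.3768, 0.3043]
Σpᵢ² = (49 + 225 + 676 + 441)/69² = 1391/4761
Gini = 1 - Σpᵢ² = 1 - 1391/4761 = 0.7078

0.7078


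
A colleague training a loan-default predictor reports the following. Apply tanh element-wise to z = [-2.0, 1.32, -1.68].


tanh(-2.0) = -0.964
tanh(1.32) = 0.8668
tanh(-1.68) = -0.9329
result = [-0.964, 0.8668, -0.9329]

[-0.964, 0.8668, -0.9329]


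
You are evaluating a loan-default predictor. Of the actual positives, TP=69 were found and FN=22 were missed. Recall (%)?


Recall = TP/(TP+FN)
= 69/(69+22)
= 69/91 = 75.82%

75.82%


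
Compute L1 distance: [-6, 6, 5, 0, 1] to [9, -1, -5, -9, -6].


d = |-6-9| + |6+ 1| + |5+ 5| + |0+ 9| + |1+ 6|
  = 15 + 7 + 10 + 9 + 7
  = 48

48


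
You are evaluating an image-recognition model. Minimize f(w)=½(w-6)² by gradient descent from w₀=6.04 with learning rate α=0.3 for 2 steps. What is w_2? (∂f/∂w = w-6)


step 1: grad = 6.04-6 = 0.04; w = 6.04 - 0.3·(0.04) = 6.028
step 2: grad = 6.028-6 = 0.028; w = 6.028 - 0.3·(0.028) = 6.0196

6.0196


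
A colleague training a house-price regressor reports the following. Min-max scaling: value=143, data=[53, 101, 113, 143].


min=53, max=143
(143-53)/(143-53) = 90/90 = 1.0

1.0


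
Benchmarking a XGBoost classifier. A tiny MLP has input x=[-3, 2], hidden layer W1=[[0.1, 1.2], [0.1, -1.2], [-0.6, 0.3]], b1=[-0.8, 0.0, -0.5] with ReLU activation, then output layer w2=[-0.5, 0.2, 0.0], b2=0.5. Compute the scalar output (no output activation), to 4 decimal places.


z1[0] = (0.1)·(-3) + (1.2)·(2) - 0.8 = 1.3
z1[1] = (0.1)·(-3) + (-1.2)·(2) + 0.0 = -2.7
z1[2] = (-0.6)·(-3) + (0.3)·(2) - 0.5 = 1.9
h = ReLU(z1) = [1.3, 0.0, 1.9]
output = (-0.5)·(1.3) + (0.2)·(0.0) + (0.0)·(1.9) + 0.5 = -0.15

-0.15


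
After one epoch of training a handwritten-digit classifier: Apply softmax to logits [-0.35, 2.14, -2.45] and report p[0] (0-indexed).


Exponentials: e^-0.35=0.7047, e^2.14=8.4994, e^-2.45=0.0863
Sum = 9.2904
Softmax = [0.0759, 0.9149, 0.0093]
p[0] = 0.7047/9.2904 = 0.0759

0.0759


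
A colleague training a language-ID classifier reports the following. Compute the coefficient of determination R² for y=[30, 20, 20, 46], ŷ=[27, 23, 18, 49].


ȳ = 29
SS_res = Σ(y-ŷ)² = 31
SS_tot = Σ(y-ȳ)² = 452
R² = 1 - SS_res/SS_tot = 1 - 0.0686 = 0.9314

0.9314


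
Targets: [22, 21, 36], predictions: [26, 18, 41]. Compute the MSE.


Squared errors: (22-26)²=16, (21-18)²=9, (36-41)²=25
Sum = 50
MSE = 50/3 = 50/3

50/3


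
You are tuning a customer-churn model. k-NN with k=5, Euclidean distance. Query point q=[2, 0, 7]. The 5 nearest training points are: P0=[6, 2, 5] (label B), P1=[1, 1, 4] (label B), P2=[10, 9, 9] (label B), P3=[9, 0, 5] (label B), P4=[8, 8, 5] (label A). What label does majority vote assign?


d(q,P0) = 4.899  (label B)
d(q,P1) = 3.3166  (label B)
d(q,P2) = 12.2066  (label B)
d(q,P3) = 7.2801  (label B)
d(q,P4) = 10.198  (label A)
Votes: A=1, B=4
Majority → B

B


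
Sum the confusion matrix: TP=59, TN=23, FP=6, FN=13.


Total = TP + TN + FP + FN
= 59 + 23 + 6 + 13
= 101
(Predicted positive: 65, predicted negative: 36)

101


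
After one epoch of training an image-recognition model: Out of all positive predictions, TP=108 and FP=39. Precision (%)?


Precision = TP/(TP+FP)
= 108/(108+39)
= 108/147 = 73.47%

73.47%


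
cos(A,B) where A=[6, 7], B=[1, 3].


A·B = 6·1 + 7·3 = 27
‖A‖ = √85 = 9.2195, ‖B‖ = √10 = 3.1623
cos = 27/(√85·√10) = 27/√850 = 0.9261

0.9261


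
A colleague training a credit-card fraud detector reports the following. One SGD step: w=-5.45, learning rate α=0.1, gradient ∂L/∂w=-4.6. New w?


w_new = w - α·∇
= -5.45 - 0.1·-4.6
= -5.45 + 0.46
= -4.99

-4.99


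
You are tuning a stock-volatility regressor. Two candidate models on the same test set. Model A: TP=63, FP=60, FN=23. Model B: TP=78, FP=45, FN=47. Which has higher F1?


Model A: P=63/123=0.5122, R=63/86=0.7326, F1=2PR/(P+R)=2TP/(2TP+FP+FN)=126/209=0.6029
Model B: P=78/123=0.6341, R=78/125=0.624, F1=2PR/(P+R)=2TP/(2TP+FP+FN)=156/248=0.629
0.6029 < 0.629 → Model B

Model B


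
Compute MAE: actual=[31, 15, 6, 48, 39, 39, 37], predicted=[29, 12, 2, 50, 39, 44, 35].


Absolute errors: |31-29|=2, |15-12|=3, |6-2|=4, |48-50|=2, |39-39|=0, |39-44|=5, |37-35|=2
Sum = 18
MAE = 18/7 = 18/7

18/7


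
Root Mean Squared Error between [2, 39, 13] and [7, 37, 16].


MSE = 38/3 = 12.6667
RMSE = √(38/3) = 3.559

3.559


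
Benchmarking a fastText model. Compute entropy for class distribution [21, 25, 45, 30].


Probabilities: [21/121, 25/121, 45/121, 30/121] ≈ [0.1736, 0.2066, 0.3719, 0.2479]
H = -((21/121)·log₂(21/121) + (25/121)·log₂(25/121) + (45/121)·log₂(45/121) + (30/121)·log₂(30/121))
  = 1.9381 bits

1.9381 bits


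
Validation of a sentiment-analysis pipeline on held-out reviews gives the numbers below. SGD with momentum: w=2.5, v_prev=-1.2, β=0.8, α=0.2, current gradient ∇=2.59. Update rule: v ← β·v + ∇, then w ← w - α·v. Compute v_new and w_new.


v_new = 0.8·-1.2 + 2.59 = -0.96 + 2.59 = 1.63
w_new = 2.5 - 0.2·1.63 = 2.5 - 0.326 = 2.174

v_new=1.63, w_new=2.174


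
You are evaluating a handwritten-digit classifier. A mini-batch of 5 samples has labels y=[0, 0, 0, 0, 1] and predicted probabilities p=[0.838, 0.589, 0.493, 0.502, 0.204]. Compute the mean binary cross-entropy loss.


L[0] = -ln(1-0.838) = -ln(0.162) = 1.8202
L[1] = -ln(1-0.589) = -ln(0.411) = 0.8892
L[2] = -ln(1-0.493) = -ln(0.507) = 0.6792
L[3] = -ln(1-0.502) = -ln(0.498) = 0.6972
L[4] = -ln(0.204) = 1.5896
mean = (1.8202 + 0.8892 + 0.6792 + 0.6972 + 1.5896)/5 = 1.1351

1.1351


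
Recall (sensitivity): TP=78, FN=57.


Recall = TP/(TP+FN)
= 78/(78+57)
= 78/135 = 57.78%

57.78%


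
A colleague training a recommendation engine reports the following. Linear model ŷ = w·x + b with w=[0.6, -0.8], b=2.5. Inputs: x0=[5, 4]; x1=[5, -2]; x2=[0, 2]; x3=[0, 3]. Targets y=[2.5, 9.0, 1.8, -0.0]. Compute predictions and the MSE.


ŷ0 = (0.6)·(5) + (-0.8)·(4) + 2.5 = 2.3
ŷ1 = (0.6)·(5) + (-0.8)·(-2) + 2.5 = 7.1
ŷ2 = (0.6)·(0) + (-0.8)·(2) + 2.5 = 0.9
ŷ3 = (0.6)·(0) + (-0.8)·(3) + 2.5 = 0.1
errors² = [0.04, 3.61, 0.81, 0.01]
MSE = 4.4700/4 = 1.1175

1.1175


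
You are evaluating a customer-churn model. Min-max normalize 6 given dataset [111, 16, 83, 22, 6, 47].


min=6, max=111
(6-6)/(111-6) = 0/105 = 0.0

0.0


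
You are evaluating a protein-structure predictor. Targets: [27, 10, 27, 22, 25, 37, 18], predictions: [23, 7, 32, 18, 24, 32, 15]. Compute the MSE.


Squared errors: (27-23)²=16, (10-7)²=9, (27-32)²=25, (22-18)²=16, (25-24)²=1, (37-32)²=25, (18-15)²=9
Sum = 101
MSE = 101/7 = 101/7

101/7


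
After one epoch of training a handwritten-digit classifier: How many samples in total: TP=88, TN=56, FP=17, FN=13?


Total = TP + TN + FP + FN
= 88 + 56 + 17 + 13
= 174
(Predicted positive: 105, predicted negative: 69)

174


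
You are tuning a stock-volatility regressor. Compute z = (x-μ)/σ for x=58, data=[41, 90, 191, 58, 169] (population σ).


μ = 109.8, σ = 59.8445
z = (58 - 109.8)/59.8445 = -0.8656

-0.8656


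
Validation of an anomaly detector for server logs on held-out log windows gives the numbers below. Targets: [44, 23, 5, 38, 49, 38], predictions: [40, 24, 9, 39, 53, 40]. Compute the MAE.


Absolute errors: |44-40|=4, |23-24|=1, |5-9|=4, |38-39|=1, |49-53|=4, |38-40|=2
Sum = 16
MAE = 16/6 = 8/3

8/3


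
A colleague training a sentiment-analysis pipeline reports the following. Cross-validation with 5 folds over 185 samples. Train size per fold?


Fold size = 185/5 = 37
Training per fold = 185 - 37 = 148

148


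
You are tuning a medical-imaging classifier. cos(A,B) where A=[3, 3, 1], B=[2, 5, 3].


A·B = 3·2 + 3·5 + 1·3 = 24
‖A‖ = √19 = 4.3589, ‖B‖ = √38 = 6.1644
cos = 24/(√19·√38) = 24/√722 = 0.8932

0.8932


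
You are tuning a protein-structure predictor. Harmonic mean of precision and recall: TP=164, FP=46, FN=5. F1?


Precision = 164/210 = 0.781
Recall = 164/169 = 0.9704
F1 = 2·P·R/(P+R) = 2·TP/(2·TP+FP+FN) = 328/(328+46+5) = 328/379 = 0.8654

0.8654


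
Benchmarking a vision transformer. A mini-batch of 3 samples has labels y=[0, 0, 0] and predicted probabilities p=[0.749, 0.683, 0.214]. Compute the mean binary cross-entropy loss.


L[0] = -ln(1-0.749) = -ln(0.251) = 1.3823
L[1] = -ln(1-0.683) = -ln(0.317) = 1.1489
L[2] = -ln(1-0.214) = -ln(0.786) = 0.2408
mean = (1.3823 + 1.1489 + 0.2408)/3 = 0.924

0.924


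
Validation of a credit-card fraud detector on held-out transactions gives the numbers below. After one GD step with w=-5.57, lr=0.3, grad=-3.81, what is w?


w_new = w - α·∇
= -5.57 - 0.3·-3.81
= -5.57 + 1.143
= -4.427

-4.427


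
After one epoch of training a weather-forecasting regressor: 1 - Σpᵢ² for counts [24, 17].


Probabilities: [24/41, 17/41] ≈ [0.5854, 0.4146]
Σpᵢ² = (576 + 289)/41² = 865/1681
Gini = 1 - Σpᵢ² = 1 - 865/1681 = 0.4854

0.4854


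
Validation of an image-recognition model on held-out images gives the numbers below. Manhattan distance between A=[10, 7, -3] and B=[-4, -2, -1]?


d = |10+ 4| + |7+ 2| + |-3+ 1|
  = 14 + 9 + 2
  = 25

25


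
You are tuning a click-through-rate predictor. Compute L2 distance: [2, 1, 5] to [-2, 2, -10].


d = √((2+ 2)² + (1-2)² + (5+ 10)²)
  = √(16 + 1 + 225)
  = √242 = 15.5563

15.5563


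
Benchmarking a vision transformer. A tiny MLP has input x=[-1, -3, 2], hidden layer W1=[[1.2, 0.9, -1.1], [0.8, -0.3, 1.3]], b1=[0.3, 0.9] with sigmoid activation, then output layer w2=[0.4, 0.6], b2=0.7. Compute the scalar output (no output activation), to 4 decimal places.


z1[0] = (1.2)·(-1) + (0.9)·(-3) + (-1.1)·(2) + 0.3 = -5.8
z1[1] = (0.8)·(-1) + (-0.3)·(-3) + (1.3)·(2) + 0.9 = 3.6
h = sigmoid(z1) = [0.003, 0.9734]
output = (0.4)·(0.003) + (0.6)·(0.9734) + 0.7 = 1.2852

1.2852
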